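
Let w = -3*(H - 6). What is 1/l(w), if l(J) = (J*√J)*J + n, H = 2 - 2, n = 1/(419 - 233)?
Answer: -186/65371494527 + 33627312*√2/65371494527 ≈ 0.00072747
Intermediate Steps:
n = 1/186 ≈ 0.0053763
H = 0
w = 18 (w = -3*(0 - 6) = -3*(-6) = 18)
l(J) = 1/186 + J^(5/2) (l(J) = (J*√J)*J + 1/186 = J^(3/2)*J + 1/186 = J^(5/2) + 1/186 = 1/186 + J^(5/2))
1/l(w) = 1/(1/186 + 18^(5/2)) = 1/(1/186 + 972*√2)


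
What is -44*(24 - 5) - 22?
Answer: -858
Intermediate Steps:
-44*(24 - 5) - 22 = -44*19 - 22 = -836 - 22 = -858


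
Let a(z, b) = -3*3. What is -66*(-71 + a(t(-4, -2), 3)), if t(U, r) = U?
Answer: 5280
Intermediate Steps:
a(z, b) = -9
-66*(-71 + a(t(-4, -2), 3)) = -66*(-71 - 9) = -66*(-80) = 5280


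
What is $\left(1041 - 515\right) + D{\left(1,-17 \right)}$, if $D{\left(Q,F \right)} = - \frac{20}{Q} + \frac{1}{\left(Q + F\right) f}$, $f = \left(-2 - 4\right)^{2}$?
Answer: $\frac{291455}{576} \approx 506.0$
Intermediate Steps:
$f = 36$ ($f = \left(-6\right)^{2} = 36$)
$D{\left(Q,F \right)} = - \frac{20}{Q} + \frac{1}{36 \left(F + Q\right)}$ ($D{\left(Q,F \right)} = - \frac{20}{Q} + \frac{1}{\left(Q + F\right) 36} = - \frac{20}{Q} + \frac{1}{F + Q} \frac{1}{36} = - \frac{20}{Q} + \frac{1}{36 \left(F + Q\right)}$)
$\left(1041 - 515\right) + D{\left(1,-17 \right)} = \left(1041 - 515\right) + \frac{\left(-720\right) \left(-17\right) - 719}{36 \cdot 1 \left(-17 + 1\right)} = 526 + \frac{1}{36} \cdot 1 \frac{1}{-16} \left(12240 - 719\right) = 526 + \frac{1}{36} \cdot 1 \left(- \frac{1}{16}\right) 11521 = 526 - \frac{11521}{576} = \frac{291455}{576}$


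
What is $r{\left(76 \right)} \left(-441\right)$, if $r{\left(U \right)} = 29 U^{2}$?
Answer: $-73869264$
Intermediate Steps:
$r{\left(76 \right)} \left(-441\right) = 29 \cdot 76^{2} \left(-441\right) = 29 \cdot 5776 \left(-441\right) = 167504 \left(-441\right) = -73869264$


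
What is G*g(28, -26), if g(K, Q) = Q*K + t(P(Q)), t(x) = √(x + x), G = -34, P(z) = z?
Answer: 24752 - 68*I*√13 ≈ 24752.0 - 245.18*I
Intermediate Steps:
t(x) = √2*√x (t(x) = √(2*x) = √2*√x)
g(K, Q) = K*Q + √2*√Q (g(K, Q) = Q*K + √2*√Q = K*Q + √2*√Q)
G*g(28, -26) = -34*(28*(-26) + √2*√(-26)) = -34*(-728 + √2*(I*√26)) = -34*(-728 + 2*I*√13) = 24752 - 68*I*√13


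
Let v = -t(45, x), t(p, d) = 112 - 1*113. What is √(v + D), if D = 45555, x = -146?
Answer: 2*√11389 ≈ 213.44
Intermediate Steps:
t(p, d) = -1 (t(p, d) = 112 - 113 = -1)
v = 1 (v = -1*(-1) = 1)
√(v + D) = √(1 + 45555) = √45556 = 2*√11389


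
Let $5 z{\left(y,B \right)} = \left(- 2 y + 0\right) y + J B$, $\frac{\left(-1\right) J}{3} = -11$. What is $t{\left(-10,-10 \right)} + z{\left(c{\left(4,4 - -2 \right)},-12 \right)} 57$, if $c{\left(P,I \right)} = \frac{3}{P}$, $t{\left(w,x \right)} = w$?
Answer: $- \frac{181489}{40} \approx -4537.2$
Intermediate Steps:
$J = 33$ ($J = \left(-3\right) \left(-11\right) = 33$)
$z{\left(y,B \right)} = - \frac{2 y^{2}}{5} + \frac{33 B}{5}$ ($z{\left(y,B \right)} = \frac{\left(- 2 y + 0\right) y + 33 B}{5} = \frac{- 2 y y + 33 B}{5} = \frac{- 2 y^{2} + 33 B}{5} = - \frac{2 y^{2}}{5} + \frac{33 B}{5}$)
$t{\left(-10,-10 \right)} + z{\left(c{\left(4,4 - -2 \right)},-12 \right)} 57 = -10 + \left(- \frac{2 \left(\frac{3}{4}\right)^{2}}{5} + \frac{33}{5} \left(-12\right)\right) 57 = -10 + \left(- \frac{2 \left(3 \cdot \frac{1}{4}\right)^{2}}{5} - \frac{396}{5}\right) 57 = -10 + \left(- \frac{2 \left(\frac{3}{4}\right)^{2}}{5} - \frac{396}{5}\right) 57 = -10 + \left(\left(- \frac{2}{5}\right) \frac{9}{16} - \frac{396}{5}\right) 57 = -10 + \left(- \frac{9}{40} - \frac{396}{5}\right) 57 = -10 - \frac{181089}{40} = - \frac{181489}{40}$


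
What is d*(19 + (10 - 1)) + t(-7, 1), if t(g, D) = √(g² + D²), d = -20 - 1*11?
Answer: -868 + 5*√2 ≈ -860.93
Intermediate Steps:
d = -31 (d = -20 - 11 = -31)
t(g, D) = √(D² + g²)
d*(19 + (10 - 1)) + t(-7, 1) = -31*(19 + (10 - 1)) + √(1² + (-7)²) = -31*(19 + 9) + √(1 + 49) = -31*28 + √50 = -868 + 5*√2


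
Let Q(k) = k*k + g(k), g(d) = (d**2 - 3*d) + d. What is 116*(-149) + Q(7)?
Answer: -17200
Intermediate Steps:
g(d) = d**2 - 2*d
Q(k) = k**2 + k*(-2 + k) (Q(k) = k*k + k*(-2 + k) = k**2 + k*(-2 + k))
116*(-149) + Q(7) = 116*(-149) + 2*7*(-1 + 7) = -17284 + 2*7*6 = -17284 + 84 = -17200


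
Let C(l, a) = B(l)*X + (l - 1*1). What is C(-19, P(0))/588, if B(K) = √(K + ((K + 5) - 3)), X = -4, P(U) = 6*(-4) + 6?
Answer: -5/147 - 2*I/49 ≈ -0.034014 - 0.040816*I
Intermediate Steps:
P(U) = -18 (P(U) = -24 + 6 = -18)
B(K) = √(2 + 2*K) (B(K) = √(K + ((5 + K) - 3)) = √(K + (2 + K)) = √(2 + 2*K))
C(l, a) = -1 + l - 4*√(2 + 2*l) (C(l, a) = √(2 + 2*l)*(-4) + (l - 1*1) = -4*√(2 + 2*l) + (l - 1) = -4*√(2 + 2*l) + (-1 + l) = -1 + l - 4*√(2 + 2*l))
C(-19, P(0))/588 = (-1 - 19 - 4*√(2 + 2*(-19)))/588 = (-1 - 19 - 4*√(2 - 38))*(1/588) = (-1 - 19 - 24*I)*(1/588) = (-20 - 24*I)*(1/588) = -5/147 - 2*I/49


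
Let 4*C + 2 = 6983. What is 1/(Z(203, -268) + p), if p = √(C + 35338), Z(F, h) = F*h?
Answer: -217616/11839032531 - 2*√148333/11839032531 ≈ -1.8446e-5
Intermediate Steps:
C = 6981/4 (C = -½ + (¼)*6983 = -½ + 6983/4 = 6981/4 ≈ 1745.3)
p = √148333/2 (p = √(6981/4 + 35338) = √(148333/4) = √148333/2 ≈ 192.57)
1/(Z(203, -268) + p) = 1/(203*(-268) + √148333/2) = 1/(-54404 + √148333/2)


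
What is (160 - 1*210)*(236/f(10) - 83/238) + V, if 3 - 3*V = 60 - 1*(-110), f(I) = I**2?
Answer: -55774/357 ≈ -156.23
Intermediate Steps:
V = -167/3 (V = 1 - (60 - 1*(-110))/3 = 1 - (60 + 110)/3 = 1 - 1/3*170 = 1 - 170/3 = -167/3 ≈ -55.667)
(160 - 1*210)*(236/f(10) - 83/238) + V = (160 - 1*210)*(236/(10**2) - 83/238) - 167/3 = (160 - 210)*(236/100 - 83*1/238) - 167/3 = -50*(236*(1/100) - 83/238) - 167/3 = -50*(59/25 - 83/238) - 167/3 = -50*11967/5950 - 167/3 = -11967/119 - 167/3 = -55774/357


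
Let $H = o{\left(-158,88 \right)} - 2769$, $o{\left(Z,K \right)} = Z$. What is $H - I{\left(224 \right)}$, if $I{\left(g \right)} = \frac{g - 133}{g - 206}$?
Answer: $- \frac{52777}{18} \approx -2932.1$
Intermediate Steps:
$I{\left(g \right)} = \frac{-133 + g}{-206 + g}$
$H = -2927$ ($H = -158 - 2769 = -2927$)
$H - I{\left(224 \right)} = -2927 - \frac{-133 + 224}{-206 + 224} = -2927 - \frac{1}{18} \cdot 91 = -2927 - \frac{91}{18} = - \frac{52777}{18}$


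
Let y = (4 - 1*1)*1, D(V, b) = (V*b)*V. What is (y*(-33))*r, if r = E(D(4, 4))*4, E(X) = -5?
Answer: 1980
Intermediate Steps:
D(V, b) = b*V²
y = 3 (y = (4 - 1)*1 = 3*1 = 3)
r = -20 (r = -5*4 = -20)
(y*(-33))*r = (3*(-33))*(-20) = -99*(-20) = 1980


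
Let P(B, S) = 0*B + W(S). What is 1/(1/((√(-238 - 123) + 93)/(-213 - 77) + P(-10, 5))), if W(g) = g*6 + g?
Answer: 10057/290 - 19*I/290 ≈ 34.679 - 0.065517*I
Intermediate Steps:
W(g) = 7*g (W(g) = 6*g + g = 7*g)
P(B, S) = 7*S (P(B, S) = 0*B + 7*S = 0 + 7*S = 7*S)
1/(1/((√(-238 - 123) + 93)/(-213 - 77) + P(-10, 5))) = 1/(1/((√(-238 - 123) + 93)/(-213 - 77) + 7*5)) = 1/(1/((√(-361) + 93)/(-290) + 35)) = 1/(1/((19*I + 93)*(-1/290) + 35)) = 1/(1/((93 + 19*I)*(-1/290) + 35)) = 1/(1/((-93/290 - 19*I/290) + 35)) = 1/(1/(10057/290 - 19*I/290)) = 1/(8410*(10057/290 + 19*I/290)/10114361) = 10057/290 - 19*I/290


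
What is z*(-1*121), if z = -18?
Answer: 2178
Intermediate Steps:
z*(-1*121) = -(-18)*121 = -18*(-121) = 2178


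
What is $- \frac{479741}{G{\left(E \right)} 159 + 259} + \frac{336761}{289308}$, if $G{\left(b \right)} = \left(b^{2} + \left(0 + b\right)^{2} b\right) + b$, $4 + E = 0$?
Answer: $\frac{141490028077}{2317067772} \approx 61.064$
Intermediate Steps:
$E = -4$ ($E = -4 + 0 = -4$)
$G{\left(b \right)} = b + b^{2} + b^{3}$ ($G{\left(b \right)} = \left(b^{2} + b^{2} b\right) + b = \left(b^{2} + b^{3}\right) + b = b + b^{2} + b^{3}$)
$- \frac{479741}{G{\left(E \right)} 159 + 259} + \frac{336761}{289308} = - \frac{479741}{- 4 \left(1 - 4 + \left(-4\right)^{2}\right) 159 + 259} + \frac{336761}{289308} = - \frac{479741}{- 4 \left(1 - 4 + 16\right) 159 + 259} + 336761 \cdot \frac{1}{289308} = - \frac{479741}{\left(-4\right) 13 \cdot 159 + 259} + \frac{336761}{289308} = - \frac{479741}{\left(-52\right) 159 + 259} + \frac{336761}{289308} = - \frac{479741}{-8268 + 259} + \frac{336761}{289308} = - \frac{479741}{-8009} + \frac{336761}{289308} = \left(-479741\right) \left(- \frac{1}{8009}\right) + \frac{336761}{289308} = \frac{479741}{8009} + \frac{336761}{289308} = \frac{141490028077}{2317067772}$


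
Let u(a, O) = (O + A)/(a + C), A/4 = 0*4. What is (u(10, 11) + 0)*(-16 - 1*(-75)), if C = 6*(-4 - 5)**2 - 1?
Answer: 59/45 ≈ 1.3111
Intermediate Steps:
C = 485 (C = 6*(-9)**2 - 1 = 6*81 - 1 = 486 - 1 = 485)
A = 0 (A = 4*(0*4) = 4*0 = 0)
u(a, O) = O/(485 + a) (u(a, O) = (O + 0)/(a + 485) = O/(485 + a))
(u(10, 11) + 0)*(-16 - 1*(-75)) = (11/(485 + 10) + 0)*(-16 - 1*(-75)) = (11/495 + 0)*(-16 + 75) = (11*(1/495) + 0)*59 = (1/45 + 0)*59 = (1/45)*59 = 59/45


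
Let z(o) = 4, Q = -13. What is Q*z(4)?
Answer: -52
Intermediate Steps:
Q*z(4) = -13*4 = -52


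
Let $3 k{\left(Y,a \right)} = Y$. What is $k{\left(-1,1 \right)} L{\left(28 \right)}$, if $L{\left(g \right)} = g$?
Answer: $- \frac{28}{3} \approx -9.3333$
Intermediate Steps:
$k{\left(Y,a \right)} = \frac{Y}{3}$
$k{\left(-1,1 \right)} L{\left(28 \right)} = \frac{1}{3} \left(-1\right) 28 = \left(- \frac{1}{3}\right) 28 = - \frac{28}{3}$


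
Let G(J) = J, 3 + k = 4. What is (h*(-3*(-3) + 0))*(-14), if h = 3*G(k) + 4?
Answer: -882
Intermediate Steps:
k = 1 (k = -3 + 4 = 1)
h = 7 (h = 3*1 + 4 = 3 + 4 = 7)
(h*(-3*(-3) + 0))*(-14) = (7*(-3*(-3) + 0))*(-14) = (7*(9 + 0))*(-14) = (7*9)*(-14) = 63*(-14) = -882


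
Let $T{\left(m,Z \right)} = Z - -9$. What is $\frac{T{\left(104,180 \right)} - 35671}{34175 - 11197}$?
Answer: $- \frac{17741}{11489} \approx -1.5442$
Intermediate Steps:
$T{\left(m,Z \right)} = 9 + Z$ ($T{\left(m,Z \right)} = Z + 9 = 9 + Z$)
$\frac{T{\left(104,180 \right)} - 35671}{34175 - 11197} = \frac{\left(9 + 180\right) - 35671}{34175 - 11197} = \frac{189 - 35671}{22978} = \left(-35482\right) \frac{1}{22978} = - \frac{17741}{11489}$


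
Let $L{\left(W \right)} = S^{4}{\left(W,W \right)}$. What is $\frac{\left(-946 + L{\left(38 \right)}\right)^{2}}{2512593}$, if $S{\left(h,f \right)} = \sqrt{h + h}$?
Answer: $\frac{2592100}{279177} \approx 9.2848$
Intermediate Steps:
$S{\left(h,f \right)} = \sqrt{2} \sqrt{h}$ ($S{\left(h,f \right)} = \sqrt{2 h} = \sqrt{2} \sqrt{h}$)
$L{\left(W \right)} = 4 W^{2}$ ($L{\left(W \right)} = \left(\sqrt{2} \sqrt{W}\right)^{4} = 4 W^{2}$)
$\frac{\left(-946 + L{\left(38 \right)}\right)^{2}}{2512593} = \frac{\left(-946 + 4 \cdot 38^{2}\right)^{2}}{2512593} = \left(-946 + 4 \cdot 1444\right)^{2} \cdot \frac{1}{2512593} = \left(-946 + 5776\right)^{2} \cdot \frac{1}{2512593} = 4830^{2} \cdot \frac{1}{2512593} = 23328900 \cdot \frac{1}{2512593} = \frac{2592100}{279177}$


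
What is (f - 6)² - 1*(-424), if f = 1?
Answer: 449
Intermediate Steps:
(f - 6)² - 1*(-424) = (1 - 6)² - 1*(-424) = (-5)² + 424 = 25 + 424 = 449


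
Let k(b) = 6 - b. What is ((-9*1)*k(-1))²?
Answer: 3969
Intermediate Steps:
((-9*1)*k(-1))² = ((-9*1)*(6 - 1*(-1)))² = (-9*(6 + 1))² = (-9*7)² = (-63)² = 3969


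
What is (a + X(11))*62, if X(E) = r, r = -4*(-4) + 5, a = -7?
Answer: 868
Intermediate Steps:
r = 21 (r = 16 + 5 = 21)
X(E) = 21
(a + X(11))*62 = (-7 + 21)*62 = 14*62 = 868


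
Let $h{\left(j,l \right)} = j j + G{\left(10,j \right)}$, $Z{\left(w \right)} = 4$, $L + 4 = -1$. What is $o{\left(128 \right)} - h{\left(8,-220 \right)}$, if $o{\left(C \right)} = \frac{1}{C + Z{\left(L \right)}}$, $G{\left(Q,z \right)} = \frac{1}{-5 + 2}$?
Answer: $- \frac{2801}{44} \approx -63.659$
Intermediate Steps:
$L = -5$ ($L = -4 - 1 = -5$)
$G{\left(Q,z \right)} = - \frac{1}{3}$ ($G{\left(Q,z \right)} = \frac{1}{-3} = - \frac{1}{3}$)
$o{\left(C \right)} = \frac{1}{4 + C}$ ($o{\left(C \right)} = \frac{1}{C + 4} = \frac{1}{4 + C}$)
$h{\left(j,l \right)} = - \frac{1}{3} + j^{2}$ ($h{\left(j,l \right)} = j j - \frac{1}{3} = j^{2} - \frac{1}{3} = - \frac{1}{3} + j^{2}$)
$o{\left(128 \right)} - h{\left(8,-220 \right)} = \frac{1}{4 + 128} - \left(- \frac{1}{3} + 8^{2}\right) = \frac{1}{132} - \left(- \frac{1}{3} + 64\right) = \frac{1}{132} - \frac{191}{3} = - \frac{2801}{44}$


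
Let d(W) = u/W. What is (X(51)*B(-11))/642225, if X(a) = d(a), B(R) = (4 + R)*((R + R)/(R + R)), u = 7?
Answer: -49/32753475 ≈ -1.4960e-6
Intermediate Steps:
B(R) = 4 + R (B(R) = (4 + R)*((2*R)/((2*R))) = (4 + R)*((2*R)*(1/(2*R))) = (4 + R)*1 = 4 + R)
d(W) = 7/W
X(a) = 7/a
(X(51)*B(-11))/642225 = ((7/51)*(4 - 11))/642225 = ((7*(1/51))*(-7))*(1/642225) = ((7/51)*(-7))*(1/642225) = -49/51*1/642225 = -49/32753475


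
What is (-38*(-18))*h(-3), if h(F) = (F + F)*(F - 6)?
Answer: 36936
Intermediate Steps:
h(F) = 2*F*(-6 + F) (h(F) = (2*F)*(-6 + F) = 2*F*(-6 + F))
(-38*(-18))*h(-3) = (-38*(-18))*(2*(-3)*(-6 - 3)) = 684*(2*(-3)*(-9)) = 684*54 = 36936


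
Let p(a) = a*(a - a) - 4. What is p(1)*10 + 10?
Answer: -30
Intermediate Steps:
p(a) = -4 (p(a) = a*0 - 4 = 0 - 4 = -4)
p(1)*10 + 10 = -4*10 + 10 = -40 + 10 = -30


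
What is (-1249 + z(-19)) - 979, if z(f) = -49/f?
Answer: -42283/19 ≈ -2225.4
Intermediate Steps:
(-1249 + z(-19)) - 979 = (-1249 - 49/(-19)) - 979 = (-1249 - 49*(-1/19)) - 979 = (-1249 + 49/19) - 979 = -23682/19 - 979 = -42283/19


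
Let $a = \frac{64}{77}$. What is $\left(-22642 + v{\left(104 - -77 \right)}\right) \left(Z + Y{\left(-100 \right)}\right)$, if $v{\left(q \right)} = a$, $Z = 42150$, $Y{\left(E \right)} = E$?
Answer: $- \frac{73308708500}{77} \approx -9.5206 \cdot 10^{8}$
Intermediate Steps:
$a = \frac{64}{77}$ ($a = 64 \cdot \frac{1}{77} = \frac{64}{77} \approx 0.83117$)
$v{\left(q \right)} = \frac{64}{77}$
$\left(-22642 + v{\left(104 - -77 \right)}\right) \left(Z + Y{\left(-100 \right)}\right) = \left(-22642 + \frac{64}{77}\right) \left(42150 - 100\right) = \left(- \frac{1743370}{77}\right) 42050 = - \frac{73308708500}{77}$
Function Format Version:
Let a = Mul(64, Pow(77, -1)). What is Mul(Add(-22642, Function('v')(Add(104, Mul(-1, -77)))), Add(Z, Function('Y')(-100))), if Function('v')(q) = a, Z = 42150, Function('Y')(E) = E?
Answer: Rational(-73308708500, 77) ≈ -9.5206e+8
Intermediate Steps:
a = Rational(64, 77) (a = Mul(64, Rational(1, 77)) = Rational(64, 77) ≈ 0.83117)
Function('v')(q) = Rational(64, 77)
Mul(Add(-22642, Function('v')(Add(104, Mul(-1, -77)))), Add(Z, Function('Y')(-100))) = Mul(Add(-22642, Rational(64, 77)), Add(42150, -100)) = Mul(Rational(-1743370, 77), 42050) = Rational(-73308708500, 77)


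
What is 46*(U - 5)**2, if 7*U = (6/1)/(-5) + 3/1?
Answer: 1267576/1225 ≈ 1034.8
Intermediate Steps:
U = 9/35 (U = ((6/1)/(-5) + 3/1)/7 = ((6*1)*(-1/5) + 3*1)/7 = (6*(-1/5) + 3)/7 = (-6/5 + 3)/7 = (1/7)*(9/5) = 9/35 ≈ 0.25714)
46*(U - 5)**2 = 46*(9/35 - 5)**2 = 46*(-166/35)**2 = 46*(27556/1225) = 1267576/1225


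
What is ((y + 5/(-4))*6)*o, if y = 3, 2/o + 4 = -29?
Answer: -7/11 ≈ -0.63636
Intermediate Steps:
o = -2/33 (o = 2/(-4 - 29) = 2/(-33) = 2*(-1/33) = -2/33 ≈ -0.060606)
((y + 5/(-4))*6)*o = ((3 + 5/(-4))*6)*(-2/33) = ((3 + 5*(-¼))*6)*(-2/33) = ((3 - 5/4)*6)*(-2/33) = ((7/4)*6)*(-2/33) = (21/2)*(-2/33) = -7/11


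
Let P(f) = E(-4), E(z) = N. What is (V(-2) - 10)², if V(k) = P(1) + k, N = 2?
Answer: 100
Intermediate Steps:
E(z) = 2
P(f) = 2
V(k) = 2 + k
(V(-2) - 10)² = ((2 - 2) - 10)² = (0 - 10)² = (-10)² = 100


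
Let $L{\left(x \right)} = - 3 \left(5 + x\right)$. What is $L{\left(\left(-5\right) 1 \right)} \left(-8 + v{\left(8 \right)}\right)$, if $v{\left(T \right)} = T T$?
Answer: $0$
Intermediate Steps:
$v{\left(T \right)} = T^{2}$
$L{\left(x \right)} = -15 - 3 x$
$L{\left(\left(-5\right) 1 \right)} \left(-8 + v{\left(8 \right)}\right) = \left(-15 - 3 \left(\left(-5\right) 1\right)\right) \left(-8 + 8^{2}\right) = \left(-15 - -15\right) \left(-8 + 64\right) = \left(-15 + 15\right) 56 = 0 \cdot 56 = 0$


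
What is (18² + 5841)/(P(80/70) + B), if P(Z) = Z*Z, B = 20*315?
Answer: 302085/308764 ≈ 0.97837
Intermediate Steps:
B = 6300
P(Z) = Z²
(18² + 5841)/(P(80/70) + B) = (18² + 5841)/((80/70)² + 6300) = (324 + 5841)/((80*(1/70))² + 6300) = 6165/((8/7)² + 6300) = 6165/(64/49 + 6300) = 6165/(308764/49) = 6165*(49/308764) = 302085/308764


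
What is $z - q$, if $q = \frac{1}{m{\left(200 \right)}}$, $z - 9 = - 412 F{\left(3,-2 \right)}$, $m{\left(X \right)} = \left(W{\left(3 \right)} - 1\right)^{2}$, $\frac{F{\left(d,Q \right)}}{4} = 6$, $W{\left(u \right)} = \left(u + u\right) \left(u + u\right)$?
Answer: $- \frac{12101776}{1225} \approx -9879.0$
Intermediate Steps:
$W{\left(u \right)} = 4 u^{2}$ ($W{\left(u \right)} = 2 u 2 u = 4 u^{2}$)
$F{\left(d,Q \right)} = 24$ ($F{\left(d,Q \right)} = 4 \cdot 6 = 24$)
$m{\left(X \right)} = 1225$ ($m{\left(X \right)} = \left(4 \cdot 3^{2} - 1\right)^{2} = \left(4 \cdot 9 - 1\right)^{2} = \left(36 - 1\right)^{2} = 35^{2} = 1225$)
$z = -9879$ ($z = 9 - 9888 = -9879$)
$q = \frac{1}{1225} \approx 0.00081633$
$z - q = -9879 - \frac{1}{1225} = - \frac{12101776}{1225}$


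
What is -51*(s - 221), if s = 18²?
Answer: -5253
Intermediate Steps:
s = 324
-51*(s - 221) = -51*(324 - 221) = -51*103 = -5253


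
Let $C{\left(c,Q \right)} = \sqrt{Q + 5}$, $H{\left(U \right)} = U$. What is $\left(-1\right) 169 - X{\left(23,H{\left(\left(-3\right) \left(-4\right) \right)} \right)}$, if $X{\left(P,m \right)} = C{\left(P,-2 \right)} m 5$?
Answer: $-169 - 60 \sqrt{3} \approx -272.92$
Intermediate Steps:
$C{\left(c,Q \right)} = \sqrt{5 + Q}$
$X{\left(P,m \right)} = 5 m \sqrt{3}$ ($X{\left(P,m \right)} = \sqrt{5 - 2} m 5 = \sqrt{3} m 5 = m \sqrt{3} \cdot 5 = 5 m \sqrt{3}$)
$\left(-1\right) 169 - X{\left(23,H{\left(\left(-3\right) \left(-4\right) \right)} \right)} = \left(-1\right) 169 - 5 \left(\left(-3\right) \left(-4\right)\right) \sqrt{3} = -169 - 5 \cdot 12 \sqrt{3} = -169 - 60 \sqrt{3}$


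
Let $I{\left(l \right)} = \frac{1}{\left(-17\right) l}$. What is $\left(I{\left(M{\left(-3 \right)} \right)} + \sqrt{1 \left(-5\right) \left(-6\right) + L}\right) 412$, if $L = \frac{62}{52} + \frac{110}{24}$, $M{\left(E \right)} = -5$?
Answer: $\frac{412}{85} + \frac{206 \sqrt{217659}}{39} \approx 2469.1$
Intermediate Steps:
$I{\left(l \right)} = - \frac{1}{17 l}$
$L = \frac{901}{156}$ ($L = 62 \cdot \frac{1}{52} + 110 \cdot \frac{1}{24} = \frac{31}{26} + \frac{55}{12} = \frac{901}{156} \approx 5.7756$)
$\left(I{\left(M{\left(-3 \right)} \right)} + \sqrt{1 \left(-5\right) \left(-6\right) + L}\right) 412 = \left(- \frac{1}{17 \left(-5\right)} + \sqrt{1 \left(-5\right) \left(-6\right) + \frac{901}{156}}\right) 412 = \left(\left(- \frac{1}{17}\right) \left(- \frac{1}{5}\right) + \sqrt{\left(-5\right) \left(-6\right) + \frac{901}{156}}\right) 412 = \left(\frac{1}{85} + \sqrt{30 + \frac{901}{156}}\right) 412 = \left(\frac{1}{85} + \sqrt{\frac{5581}{156}}\right) 412 = \left(\frac{1}{85} + \frac{\sqrt{217659}}{78}\right) 412 = \frac{412}{85} + \frac{206 \sqrt{217659}}{39}$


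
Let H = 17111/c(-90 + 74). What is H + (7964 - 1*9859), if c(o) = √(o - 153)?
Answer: -1895 - 17111*I/13 ≈ -1895.0 - 1316.2*I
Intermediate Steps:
c(o) = √(-153 + o)
H = -17111*I/13 (H = 17111/(√(-153 + (-90 + 74))) = 17111/(√(-153 - 16)) = 17111/(√(-169)) = 17111/((13*I)) = 17111*(-I/13) = -17111*I/13 ≈ -1316.2*I)
H + (7964 - 1*9859) = -17111*I/13 + (7964 - 1*9859) = -17111*I/13 + (7964 - 9859) = -17111*I/13 - 1895 = -1895 - 17111*I/13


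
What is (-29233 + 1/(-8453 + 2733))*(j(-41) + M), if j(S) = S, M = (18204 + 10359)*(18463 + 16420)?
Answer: -20825577862870746/715 ≈ -2.9127e+13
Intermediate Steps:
M = 996363129 (M = 28563*34883 = 996363129)
(-29233 + 1/(-8453 + 2733))*(j(-41) + M) = (-29233 + 1/(-8453 + 2733))*(-41 + 996363129) = (-29233 + 1/(-5720))*996363088 = (-29233 - 1/5720)*996363088 = -167212761/5720*996363088 = -20825577862870746/715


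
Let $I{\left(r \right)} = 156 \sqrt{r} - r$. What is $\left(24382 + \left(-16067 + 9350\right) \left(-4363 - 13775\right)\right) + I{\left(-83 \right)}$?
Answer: $121857411 + 156 i \sqrt{83} \approx 1.2186 \cdot 10^{8} + 1421.2 i$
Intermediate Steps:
$I{\left(r \right)} = - r + 156 \sqrt{r}$
$\left(24382 + \left(-16067 + 9350\right) \left(-4363 - 13775\right)\right) + I{\left(-83 \right)} = \left(24382 + \left(-16067 + 9350\right) \left(-4363 - 13775\right)\right) + \left(\left(-1\right) \left(-83\right) + 156 \sqrt{-83}\right) = \left(24382 - -121832946\right) + \left(83 + 156 i \sqrt{83}\right) = \left(24382 + 121832946\right) + \left(83 + 156 i \sqrt{83}\right) = 121857328 + \left(83 + 156 i \sqrt{83}\right) = 121857411 + 156 i \sqrt{83}$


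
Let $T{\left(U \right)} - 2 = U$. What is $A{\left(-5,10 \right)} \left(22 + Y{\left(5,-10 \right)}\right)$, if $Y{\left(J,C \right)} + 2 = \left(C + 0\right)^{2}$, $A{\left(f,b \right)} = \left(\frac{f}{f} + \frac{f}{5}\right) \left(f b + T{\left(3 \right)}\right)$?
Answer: $0$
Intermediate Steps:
$T{\left(U \right)} = 2 + U$
$A{\left(f,b \right)} = \left(1 + \frac{f}{5}\right) \left(5 + b f\right)$ ($A{\left(f,b \right)} = \left(\frac{f}{f} + \frac{f}{5}\right) \left(f b + \left(2 + 3\right)\right) = \left(1 + f \frac{1}{5}\right) \left(b f + 5\right) = \left(1 + \frac{f}{5}\right) \left(5 + b f\right)$)
$Y{\left(J,C \right)} = -2 + C^{2}$ ($Y{\left(J,C \right)} = -2 + \left(C + 0\right)^{2} = -2 + C^{2}$)
$A{\left(-5,10 \right)} \left(22 + Y{\left(5,-10 \right)}\right) = \left(5 - 5 + 10 \left(-5\right) + \frac{1}{5} \cdot 10 \left(-5\right)^{2}\right) \left(22 - \left(2 - \left(-10\right)^{2}\right)\right) = \left(5 - 5 - 50 + \frac{1}{5} \cdot 10 \cdot 25\right) \left(22 + \left(-2 + 100\right)\right) = \left(5 - 5 - 50 + 50\right) \left(22 + 98\right) = 0 \cdot 120 = 0$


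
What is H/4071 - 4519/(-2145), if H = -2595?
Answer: 4276858/2910765 ≈ 1.4693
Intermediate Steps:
H/4071 - 4519/(-2145) = -2595/4071 - 4519/(-2145) = -2595*1/4071 - 4519*(-1/2145) = -865/1357 + 4519/2145 = 4276858/2910765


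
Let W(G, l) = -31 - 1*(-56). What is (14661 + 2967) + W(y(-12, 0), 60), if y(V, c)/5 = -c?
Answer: 17653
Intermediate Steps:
y(V, c) = -5*c (y(V, c) = 5*(-c) = -5*c)
W(G, l) = 25 (W(G, l) = -31 + 56 = 25)
(14661 + 2967) + W(y(-12, 0), 60) = (14661 + 2967) + 25 = 17628 + 25 = 17653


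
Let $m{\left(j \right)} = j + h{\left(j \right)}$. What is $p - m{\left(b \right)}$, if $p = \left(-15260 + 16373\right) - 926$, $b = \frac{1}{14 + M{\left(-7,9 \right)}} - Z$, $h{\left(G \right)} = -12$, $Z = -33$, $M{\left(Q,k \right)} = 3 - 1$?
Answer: $\frac{2655}{16} \approx 165.94$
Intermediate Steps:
$M{\left(Q,k \right)} = 2$
$b = \frac{529}{16}$ ($b = \frac{1}{14 + 2} - -33 = \frac{1}{16} + 33 = \frac{529}{16} \approx 33.063$)
$p = 187$ ($p = 1113 - 926 = 187$)
$m{\left(j \right)} = -12 + j$ ($m{\left(j \right)} = j - 12 = -12 + j$)
$p - m{\left(b \right)} = 187 - \left(-12 + \frac{529}{16}\right) = 187 - \frac{337}{16} = \frac{2655}{16}$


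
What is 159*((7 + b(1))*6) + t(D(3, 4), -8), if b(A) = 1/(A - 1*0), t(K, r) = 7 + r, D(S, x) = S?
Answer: 7631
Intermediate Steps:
b(A) = 1/A (b(A) = 1/(A + 0) = 1/A)
159*((7 + b(1))*6) + t(D(3, 4), -8) = 159*((7 + 1/1)*6) + (7 - 8) = 159*((7 + 1)*6) - 1 = 159*(8*6) - 1 = 159*48 - 1 = 7632 - 1 = 7631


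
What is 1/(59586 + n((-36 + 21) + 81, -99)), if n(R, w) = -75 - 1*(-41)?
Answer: 1/59552 ≈ 1.6792e-5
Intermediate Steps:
n(R, w) = -34 (n(R, w) = -75 + 41 = -34)
1/(59586 + n((-36 + 21) + 81, -99)) = 1/(59586 - 34) = 1/59552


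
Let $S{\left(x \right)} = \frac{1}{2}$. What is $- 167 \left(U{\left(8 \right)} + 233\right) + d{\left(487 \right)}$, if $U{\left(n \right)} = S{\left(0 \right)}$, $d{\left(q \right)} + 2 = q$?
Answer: $- \frac{77019}{2} \approx -38510.0$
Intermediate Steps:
$d{\left(q \right)} = -2 + q$
$S{\left(x \right)} = \frac{1}{2}$
$U{\left(n \right)} = \frac{1}{2}$
$- 167 \left(U{\left(8 \right)} + 233\right) + d{\left(487 \right)} = - 167 \left(\frac{1}{2} + 233\right) + \left(-2 + 487\right) = \left(-167\right) \frac{467}{2} + 485 = - \frac{77989}{2} + 485 = - \frac{77019}{2}$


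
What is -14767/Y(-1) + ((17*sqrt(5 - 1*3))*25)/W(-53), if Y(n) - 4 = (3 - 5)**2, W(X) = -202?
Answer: -14767/8 - 425*sqrt(2)/202 ≈ -1848.8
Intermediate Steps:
Y(n) = 8 (Y(n) = 4 + (3 - 5)**2 = 4 + (-2)**2 = 4 + 4 = 8)
-14767/Y(-1) + ((17*sqrt(5 - 1*3))*25)/W(-53) = -14767/8 + ((17*sqrt(5 - 1*3))*25)/(-202) = -14767*1/8 + ((17*sqrt(5 - 3))*25)*(-1/202) = -14767/8 + ((17*sqrt(2))*25)*(-1/202) = -14767/8 + (425*sqrt(2))*(-1/202) = -14767/8 - 425*sqrt(2)/202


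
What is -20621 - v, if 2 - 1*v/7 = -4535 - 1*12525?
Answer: -140055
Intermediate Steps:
v = 119434 (v = 14 - 7*(-4535 - 1*12525) = 14 - 7*(-4535 - 12525) = 14 - 7*(-17060) = 14 + 119420 = 119434)
-20621 - v = -20621 - 1*119434 = -20621 - 119434 = -140055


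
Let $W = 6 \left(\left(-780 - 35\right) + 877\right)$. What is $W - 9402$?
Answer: $-9030$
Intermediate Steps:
$W = 372$ ($W = 6 \left(-815 + 877\right) = 6 \cdot 62 = 372$)
$W - 9402 = 372 - 9402 = -9030$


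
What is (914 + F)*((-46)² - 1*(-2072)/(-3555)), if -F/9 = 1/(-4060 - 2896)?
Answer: 11953140390061/6182145 ≈ 1.9335e+6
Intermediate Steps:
F = 9/6956 (F = -9/(-4060 - 2896) = -9/(-6956) = -9*(-1/6956) = 9/6956 ≈ 0.0012938)
(914 + F)*((-46)² - 1*(-2072)/(-3555)) = (914 + 9/6956)*((-46)² - 1*(-2072)/(-3555)) = 6357793*(2116 + 2072*(-1/3555))/6956 = 6357793*(2116 - 2072/3555)/6956 = (6357793/6956)*(7520308/3555) = 11953140390061/6182145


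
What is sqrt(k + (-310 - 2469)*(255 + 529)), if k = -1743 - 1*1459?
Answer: 41*I*sqrt(1298) ≈ 1477.1*I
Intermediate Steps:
k = -3202 (k = -1743 - 1459 = -3202)
sqrt(k + (-310 - 2469)*(255 + 529)) = sqrt(-3202 + (-310 - 2469)*(255 + 529)) = sqrt(-3202 - 2779*784) = sqrt(-3202 - 2178736) = sqrt(-2181938) = 41*I*sqrt(1298)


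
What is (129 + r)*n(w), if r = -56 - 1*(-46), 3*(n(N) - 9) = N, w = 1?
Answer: 3332/3 ≈ 1110.7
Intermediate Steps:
n(N) = 9 + N/3
r = -10 (r = -56 + 46 = -10)
(129 + r)*n(w) = (129 - 10)*(9 + (⅓)*1) = 119*(9 + ⅓) = 119*(28/3) = 3332/3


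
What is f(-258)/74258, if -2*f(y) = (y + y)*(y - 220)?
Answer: -61662/37129 ≈ -1.6607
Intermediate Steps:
f(y) = -y*(-220 + y) (f(y) = -(y + y)*(y - 220)/2 = -2*y*(-220 + y)/2 = -y*(-220 + y))
f(-258)/74258 = -258*(220 - 1*(-258))/74258 = -258*(220 + 258)*(1/74258) = -258*478*(1/74258) = -123324*1/74258 = -61662/37129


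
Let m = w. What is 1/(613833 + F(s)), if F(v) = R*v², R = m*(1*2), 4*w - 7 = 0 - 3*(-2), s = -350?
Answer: 1/1410083 ≈ 7.0918e-7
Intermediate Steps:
w = 13/4 (w = 7/4 + (0 - 3*(-2))/4 = 7/4 + (0 + 6)/4 = 7/4 + (¼)*6 = 7/4 + 3/2 = 13/4 ≈ 3.2500)
m = 13/4 ≈ 3.2500
R = 13/2 (R = 13*(1*2)/4 = (13/4)*2 = 13/2 ≈ 6.5000)
F(v) = 13*v²/2
1/(613833 + F(s)) = 1/(613833 + (13/2)*(-350)²) = 1/(613833 + (13/2)*122500) = 1/(613833 + 796250) = 1/1410083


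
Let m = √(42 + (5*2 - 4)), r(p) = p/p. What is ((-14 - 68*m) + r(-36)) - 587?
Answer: -600 - 272*√3 ≈ -1071.1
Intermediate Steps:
r(p) = 1
m = 4*√3 (m = √(42 + (10 - 4)) = √(42 + 6) = √48 = 4*√3 ≈ 6.9282)
((-14 - 68*m) + r(-36)) - 587 = ((-14 - 272*√3) + 1) - 587 = (-13 - 272*√3) - 587 = -600 - 272*√3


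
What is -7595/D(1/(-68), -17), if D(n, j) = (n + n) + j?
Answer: 258230/579 ≈ 445.99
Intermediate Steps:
D(n, j) = j + 2*n (D(n, j) = 2*n + j = j + 2*n)
-7595/D(1/(-68), -17) = -7595/(-17 + 2/(-68)) = -7595/(-17 + 2*(-1/68)) = -7595/(-17 - 1/34) = -7595/(-579/34) = -7595*(-34/579) = 258230/579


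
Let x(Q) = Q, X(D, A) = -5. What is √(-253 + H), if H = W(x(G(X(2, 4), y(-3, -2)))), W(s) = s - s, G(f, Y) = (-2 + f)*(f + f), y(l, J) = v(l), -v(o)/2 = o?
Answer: I*√253 ≈ 15.906*I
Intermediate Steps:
v(o) = -2*o
y(l, J) = -2*l
G(f, Y) = 2*f*(-2 + f) (G(f, Y) = (-2 + f)*(2*f) = 2*f*(-2 + f))
W(s) = 0
H = 0
√(-253 + H) = √(-253 + 0) = √(-253) = I*√253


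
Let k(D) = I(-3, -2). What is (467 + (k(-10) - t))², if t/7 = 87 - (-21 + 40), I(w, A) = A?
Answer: 121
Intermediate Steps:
k(D) = -2
t = 476 (t = 7*(87 - (-21 + 40)) = 7*(87 - 1*19) = 7*(87 - 19) = 7*68 = 476)
(467 + (k(-10) - t))² = (467 + (-2 - 1*476))² = (467 + (-2 - 476))² = (467 - 478)² = (-11)² = 121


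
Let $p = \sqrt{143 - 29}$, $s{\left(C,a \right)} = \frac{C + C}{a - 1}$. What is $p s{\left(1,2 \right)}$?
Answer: $2 \sqrt{114} \approx 21.354$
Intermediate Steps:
$s{\left(C,a \right)} = \frac{2 C}{-1 + a}$
$p = \sqrt{114} \approx 10.677$
$p s{\left(1,2 \right)} = \sqrt{114} \cdot 2 \cdot 1 \frac{1}{-1 + 2} = \sqrt{114} \cdot 2 \cdot 1 \cdot 1^{-1} = \sqrt{114} \cdot 2 \cdot 1 \cdot 1 = \sqrt{114} \cdot 2 = 2 \sqrt{114}$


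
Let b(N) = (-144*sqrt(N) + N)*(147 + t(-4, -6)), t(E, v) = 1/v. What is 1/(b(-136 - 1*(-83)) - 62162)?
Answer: -2517990/1029125860513 + 761184*I*sqrt(53)/1029125860513 ≈ -2.4467e-6 + 5.3847e-6*I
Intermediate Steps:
b(N) = -21144*sqrt(N) + 881*N/6 (b(N) = (-144*sqrt(N) + N)*(147 + 1/(-6)) = (N - 144*sqrt(N))*(147 - 1/6) = (N - 144*sqrt(N))*(881/6) = -21144*sqrt(N) + 881*N/6)
1/(b(-136 - 1*(-83)) - 62162) = 1/((-21144*sqrt(-136 - 1*(-83)) + 881*(-136 - 1*(-83))/6) - 62162) = 1/((-21144*sqrt(-136 + 83) + 881*(-136 + 83)/6) - 62162) = 1/((-21144*I*sqrt(53) + (881/6)*(-53)) - 62162) = 1/((-21144*I*sqrt(53) - 46693/6) - 62162) = 1/((-46693/6 - 21144*I*sqrt(53)) - 62162) = 1/(-419665/6 - 21144*I*sqrt(53))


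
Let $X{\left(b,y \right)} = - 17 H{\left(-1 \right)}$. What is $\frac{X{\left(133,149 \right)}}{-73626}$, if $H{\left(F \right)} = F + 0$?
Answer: $- \frac{17}{73626} \approx -0.0002309$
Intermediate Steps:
$H{\left(F \right)} = F$
$X{\left(b,y \right)} = 17$ ($X{\left(b,y \right)} = \left(-17\right) \left(-1\right) = 17$)
$\frac{X{\left(133,149 \right)}}{-73626} = \frac{17}{-73626} = 17 \left(- \frac{1}{73626}\right) = - \frac{17}{73626}$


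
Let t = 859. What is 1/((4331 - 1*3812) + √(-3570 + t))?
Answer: 519/272072 - I*√2711/272072 ≈ 0.0019076 - 0.00019137*I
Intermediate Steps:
1/((4331 - 1*3812) + √(-3570 + t)) = 1/((4331 - 1*3812) + √(-3570 + 859)) = 1/((4331 - 3812) + √(-2711)) = 1/(519 + I*√2711)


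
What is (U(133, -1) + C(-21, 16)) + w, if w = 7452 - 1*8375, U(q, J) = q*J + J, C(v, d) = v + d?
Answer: -1062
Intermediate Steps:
C(v, d) = d + v
U(q, J) = J + J*q (U(q, J) = J*q + J = J + J*q)
w = -923 (w = 7452 - 8375 = -923)
(U(133, -1) + C(-21, 16)) + w = (-(1 + 133) + (16 - 21)) - 923 = (-1*134 - 5) - 923 = (-134 - 5) - 923 = -139 - 923 = -1062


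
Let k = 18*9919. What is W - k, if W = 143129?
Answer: -35413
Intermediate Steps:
k = 178542
W - k = 143129 - 1*178542 = 143129 - 178542 = -35413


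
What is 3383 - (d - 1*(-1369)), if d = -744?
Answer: 2758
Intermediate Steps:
3383 - (d - 1*(-1369)) = 3383 - (-744 - 1*(-1369)) = 3383 - (-744 + 1369) = 3383 - 1*625 = 3383 - 625 = 2758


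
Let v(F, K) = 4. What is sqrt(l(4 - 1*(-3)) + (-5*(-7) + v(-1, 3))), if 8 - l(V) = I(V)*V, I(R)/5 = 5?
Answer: 8*I*sqrt(2) ≈ 11.314*I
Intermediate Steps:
I(R) = 25 (I(R) = 5*5 = 25)
l(V) = 8 - 25*V
sqrt(l(4 - 1*(-3)) + (-5*(-7) + v(-1, 3))) = sqrt((8 - 25*(4 - 1*(-3))) + (-5*(-7) + 4)) = sqrt((8 - 25*(4 + 3)) + (35 + 4)) = sqrt((8 - 25*7) + 39) = sqrt((8 - 175) + 39) = sqrt(-167 + 39) = sqrt(-128) = 8*I*sqrt(2)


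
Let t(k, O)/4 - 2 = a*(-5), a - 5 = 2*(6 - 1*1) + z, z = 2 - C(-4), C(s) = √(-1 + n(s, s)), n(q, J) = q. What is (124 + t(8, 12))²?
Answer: 41264 - 8320*I*√5 ≈ 41264.0 - 18604.0*I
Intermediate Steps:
C(s) = √(-1 + s)
z = 2 - I*√5 (z = 2 - √(-1 - 4) = 2 - √(-5) = 2 - I*√5 ≈ 2.0 - 2.2361*I)
a = 17 - I*√5 (a = 5 + (2*(6 - 1*1) + (2 - I*√5)) = 5 + (2*(6 - 1) + (2 - I*√5)) = 5 + (2*5 + (2 - I*√5)) = 5 + (10 + (2 - I*√5)) = 5 + (12 - I*√5) = 17 - I*√5 ≈ 17.0 - 2.2361*I)
t(k, O) = -332 + 20*I*√5 (t(k, O) = 8 + 4*((17 - I*√5)*(-5)) = 8 + 4*(-85 + 5*I*√5) = 8 + (-340 + 20*I*√5) = -332 + 20*I*√5)
(124 + t(8, 12))² = (124 + (-332 + 20*I*√5))² = (-208 + 20*I*√5)²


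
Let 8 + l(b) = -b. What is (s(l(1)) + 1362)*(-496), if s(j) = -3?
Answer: -674064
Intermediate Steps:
l(b) = -8 - b
(s(l(1)) + 1362)*(-496) = (-3 + 1362)*(-496) = 1359*(-496) = -674064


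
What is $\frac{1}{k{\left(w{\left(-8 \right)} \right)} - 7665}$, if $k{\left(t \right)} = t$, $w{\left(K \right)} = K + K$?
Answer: $- \frac{1}{7681} \approx -0.00013019$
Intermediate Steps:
$w{\left(K \right)} = 2 K$
$\frac{1}{k{\left(w{\left(-8 \right)} \right)} - 7665} = \frac{1}{2 \left(-8\right) - 7665} = \frac{1}{-16 - 7665} = \frac{1}{-7681} = - \frac{1}{7681}$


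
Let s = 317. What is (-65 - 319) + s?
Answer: -67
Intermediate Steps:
(-65 - 319) + s = (-65 - 319) + 317 = -384 + 317 = -67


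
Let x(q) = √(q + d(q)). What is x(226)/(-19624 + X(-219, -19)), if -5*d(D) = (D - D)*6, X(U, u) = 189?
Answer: -√226/19435 ≈ -0.00077352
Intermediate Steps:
d(D) = 0 (d(D) = -(D - D)*6/5 = -0*6 = -⅕*0 = 0)
x(q) = √q (x(q) = √(q + 0) = √q)
x(226)/(-19624 + X(-219, -19)) = √226/(-19624 + 189) = √226/(-19435) = √226*(-1/19435) = -√226/19435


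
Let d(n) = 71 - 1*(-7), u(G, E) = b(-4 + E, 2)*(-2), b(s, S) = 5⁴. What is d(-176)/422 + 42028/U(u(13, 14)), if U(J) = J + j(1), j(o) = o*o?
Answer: -8819197/263539 ≈ -33.464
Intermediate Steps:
b(s, S) = 625
j(o) = o²
u(G, E) = -1250 (u(G, E) = 625*(-2) = -1250)
U(J) = 1 + J (U(J) = J + 1² = J + 1 = 1 + J)
d(n) = 78 (d(n) = 71 + 7 = 78)
d(-176)/422 + 42028/U(u(13, 14)) = 78/422 + 42028/(1 - 1250) = 78*(1/422) + 42028/(-1249) = 39/211 + 42028*(-1/1249) = 39/211 - 42028/1249 = -8819197/263539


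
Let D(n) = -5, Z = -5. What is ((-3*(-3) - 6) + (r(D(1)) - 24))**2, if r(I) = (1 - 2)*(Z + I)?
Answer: 121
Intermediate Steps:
r(I) = 5 - I (r(I) = (1 - 2)*(-5 + I) = -(-5 + I) = 5 - I)
((-3*(-3) - 6) + (r(D(1)) - 24))**2 = ((-3*(-3) - 6) + ((5 - 1*(-5)) - 24))**2 = ((9 - 6) + ((5 + 5) - 24))**2 = (3 + (10 - 24))**2 = (3 - 14)**2 = (-11)**2 = 121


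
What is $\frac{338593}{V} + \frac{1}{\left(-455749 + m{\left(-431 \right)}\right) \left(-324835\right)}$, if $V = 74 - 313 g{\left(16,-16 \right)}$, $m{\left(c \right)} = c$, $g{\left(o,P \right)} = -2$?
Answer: $\frac{35838431783549}{74091615150} \approx 483.7$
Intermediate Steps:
$V = 700$ ($V = 74 - -626 = 74 + 626 = 700$)
$\frac{338593}{V} + \frac{1}{\left(-455749 + m{\left(-431 \right)}\right) \left(-324835\right)} = \frac{338593}{700} + \frac{1}{\left(-455749 - 431\right) \left(-324835\right)} = 338593 \cdot \frac{1}{700} + \frac{1}{-456180} \left(- \frac{1}{324835}\right) = \frac{338593}{700} - - \frac{1}{148183230300} = \frac{338593}{700} + \frac{1}{148183230300} = \frac{35838431783549}{74091615150}$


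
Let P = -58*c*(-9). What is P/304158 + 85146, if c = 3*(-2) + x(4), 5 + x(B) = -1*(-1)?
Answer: 4316305308/50693 ≈ 85146.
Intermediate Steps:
x(B) = -4 (x(B) = -5 - 1*(-1) = -5 + 1 = -4)
c = -10 (c = 3*(-2) - 4 = -6 - 4 = -10)
P = -5220 (P = -58*(-10)*(-9) = 580*(-9) = -5220)
P/304158 + 85146 = -5220/304158 + 85146 = -5220*1/304158 + 85146 = -870/50693 + 85146 = 4316305308/50693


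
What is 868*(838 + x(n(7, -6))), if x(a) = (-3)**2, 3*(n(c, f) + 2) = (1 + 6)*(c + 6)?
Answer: 735196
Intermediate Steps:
n(c, f) = 12 + 7*c/3 (n(c, f) = -2 + ((1 + 6)*(c + 6))/3 = -2 + (7*(6 + c))/3 = -2 + (42 + 7*c)/3 = -2 + (14 + 7*c/3) = 12 + 7*c/3)
x(a) = 9
868*(838 + x(n(7, -6))) = 868*(838 + 9) = 868*847 = 735196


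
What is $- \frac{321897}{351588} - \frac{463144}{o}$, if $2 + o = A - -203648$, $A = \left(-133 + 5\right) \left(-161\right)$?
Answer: $- \frac{39170427085}{13140835892} \approx -2.9808$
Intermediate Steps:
$A = 20608$ ($A = \left(-128\right) \left(-161\right) = 20608$)
$o = 224254$ ($o = -2 + \left(20608 - -203648\right) = -2 + \left(20608 + 203648\right) = -2 + 224256 = 224254$)
$- \frac{321897}{351588} - \frac{463144}{o} = - \frac{321897}{351588} - \frac{463144}{224254} = \left(-321897\right) \frac{1}{351588} - \frac{231572}{112127} = - \frac{107299}{117196} - \frac{231572}{112127} = - \frac{39170427085}{13140835892}$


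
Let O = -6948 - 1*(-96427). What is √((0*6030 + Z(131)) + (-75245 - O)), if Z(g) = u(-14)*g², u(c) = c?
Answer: I*√404978 ≈ 636.38*I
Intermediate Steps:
O = 89479 (O = -6948 + 96427 = 89479)
Z(g) = -14*g²
√((0*6030 + Z(131)) + (-75245 - O)) = √((0*6030 - 14*131²) + (-75245 - 1*89479)) = √((0 - 14*17161) + (-75245 - 89479)) = √((0 - 240254) - 164724) = √(-240254 - 164724) = √(-404978) = I*√404978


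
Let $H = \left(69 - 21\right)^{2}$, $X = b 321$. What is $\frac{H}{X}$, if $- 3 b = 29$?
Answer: $- \frac{2304}{3103} \approx -0.74251$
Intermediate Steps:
$b = - \frac{29}{3}$ ($b = \left(- \frac{1}{3}\right) 29 = - \frac{29}{3} \approx -9.6667$)
$X = -3103$ ($X = \left(- \frac{29}{3}\right) 321 = -3103$)
$H = 2304$ ($H = \left(69 - 21\right)^{2} = 48^{2} = 2304$)
$\frac{H}{X} = \frac{2304}{-3103} = 2304 \left(- \frac{1}{3103}\right) = - \frac{2304}{3103}$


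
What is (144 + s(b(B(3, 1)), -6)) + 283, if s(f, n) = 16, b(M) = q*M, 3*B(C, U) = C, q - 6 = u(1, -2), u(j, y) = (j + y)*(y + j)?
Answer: 443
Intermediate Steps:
u(j, y) = (j + y)² (u(j, y) = (j + y)*(j + y) = (j + y)²)
q = 7 (q = 6 + (1 - 2)² = 6 + (-1)² = 6 + 1 = 7)
B(C, U) = C/3
b(M) = 7*M
(144 + s(b(B(3, 1)), -6)) + 283 = (144 + 16) + 283 = 160 + 283 = 443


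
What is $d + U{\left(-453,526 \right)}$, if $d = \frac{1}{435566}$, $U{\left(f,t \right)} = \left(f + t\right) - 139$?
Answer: $- \frac{28747355}{435566} \approx -66.0$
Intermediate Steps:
$U{\left(f,t \right)} = -139 + f + t$
$d = \frac{1}{435566} \approx 2.2959 \cdot 10^{-6}$
$d + U{\left(-453,526 \right)} = \frac{1}{435566} - 66 = - \frac{28747355}{435566}$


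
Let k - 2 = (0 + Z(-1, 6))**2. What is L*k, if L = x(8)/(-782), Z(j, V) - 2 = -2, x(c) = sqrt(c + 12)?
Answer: -2*sqrt(5)/391 ≈ -0.011438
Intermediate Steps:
x(c) = sqrt(12 + c)
Z(j, V) = 0 (Z(j, V) = 2 - 2 = 0)
L = -sqrt(5)/391 (L = sqrt(12 + 8)/(-782) = sqrt(20)*(-1/782) = (2*sqrt(5))*(-1/782) = -sqrt(5)/391 ≈ -0.0057188)
k = 2 (k = 2 + (0 + 0)**2 = 2 + 0**2 = 2 + 0 = 2)
L*k = -sqrt(5)/391*2 = -2*sqrt(5)/391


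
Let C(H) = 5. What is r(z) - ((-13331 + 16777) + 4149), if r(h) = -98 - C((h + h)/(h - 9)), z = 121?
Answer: -7698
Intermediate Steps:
r(h) = -103 (r(h) = -98 - 1*5 = -98 - 5 = -103)
r(z) - ((-13331 + 16777) + 4149) = -103 - ((-13331 + 16777) + 4149) = -103 - (3446 + 4149) = -103 - 1*7595 = -103 - 7595 = -7698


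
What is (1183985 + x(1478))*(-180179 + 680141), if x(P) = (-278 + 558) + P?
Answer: 592826441766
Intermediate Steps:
x(P) = 280 + P
(1183985 + x(1478))*(-180179 + 680141) = (1183985 + (280 + 1478))*(-180179 + 680141) = (1183985 + 1758)*499962 = 1185743*499962 = 592826441766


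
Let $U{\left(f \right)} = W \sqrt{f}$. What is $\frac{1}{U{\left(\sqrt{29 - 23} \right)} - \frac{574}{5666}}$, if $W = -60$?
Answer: $- \frac{1}{\frac{287}{2833} + 60 \sqrt[4]{6}} \approx -0.010638$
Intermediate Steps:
$U{\left(f \right)} = - 60 \sqrt{f}$
$\frac{1}{U{\left(\sqrt{29 - 23} \right)} - \frac{574}{5666}} = \frac{1}{- 60 \sqrt{\sqrt{29 - 23}} - \frac{574}{5666}} = \frac{1}{- 60 \sqrt{\sqrt{6}} - \frac{287}{2833}} = \frac{1}{- 60 \sqrt[4]{6} - \frac{287}{2833}} = \frac{1}{- \frac{287}{2833} - 60 \sqrt[4]{6}}$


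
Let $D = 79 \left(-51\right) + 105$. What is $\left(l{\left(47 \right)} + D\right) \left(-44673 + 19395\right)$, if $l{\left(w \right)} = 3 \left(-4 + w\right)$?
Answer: $95930010$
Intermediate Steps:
$l{\left(w \right)} = -12 + 3 w$
$D = -3924$ ($D = -4029 + 105 = -3924$)
$\left(l{\left(47 \right)} + D\right) \left(-44673 + 19395\right) = \left(\left(-12 + 3 \cdot 47\right) - 3924\right) \left(-44673 + 19395\right) = \left(\left(-12 + 141\right) - 3924\right) \left(-25278\right) = \left(129 - 3924\right) \left(-25278\right) = \left(-3795\right) \left(-25278\right) = 95930010$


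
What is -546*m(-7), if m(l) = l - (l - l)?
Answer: 3822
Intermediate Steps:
m(l) = l (m(l) = l - 1*0 = l + 0 = l)
-546*m(-7) = -546*(-7) = 3822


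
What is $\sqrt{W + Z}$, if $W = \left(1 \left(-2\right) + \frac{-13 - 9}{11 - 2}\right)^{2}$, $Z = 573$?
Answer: $\frac{19 \sqrt{133}}{9} \approx 24.347$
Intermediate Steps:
$W = \frac{1600}{81}$ ($W = \left(-2 - \frac{22}{9}\right)^{2} = \left(- \frac{40}{9}\right)^{2} = \frac{1600}{81} \approx 19.753$)
$\sqrt{W + Z} = \sqrt{\frac{1600}{81} + 573} = \sqrt{\frac{48013}{81}} = \frac{19 \sqrt{133}}{9}$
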